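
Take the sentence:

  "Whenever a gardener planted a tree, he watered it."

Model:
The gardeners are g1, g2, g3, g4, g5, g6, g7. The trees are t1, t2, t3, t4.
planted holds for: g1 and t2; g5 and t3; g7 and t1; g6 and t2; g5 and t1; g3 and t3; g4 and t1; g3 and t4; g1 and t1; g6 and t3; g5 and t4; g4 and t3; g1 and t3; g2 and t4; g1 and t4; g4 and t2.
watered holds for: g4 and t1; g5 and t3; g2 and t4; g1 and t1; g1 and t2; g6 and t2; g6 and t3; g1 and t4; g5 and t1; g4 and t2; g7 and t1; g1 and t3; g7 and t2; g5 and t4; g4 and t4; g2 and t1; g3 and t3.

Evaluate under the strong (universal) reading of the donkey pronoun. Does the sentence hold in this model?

"it" takes "a tree" as antecedent — a donkey pronoun bound across the clause boundary.
Strong reading: for every (g,t) with planted(g,t), watered(g,t).
Restrictor pairs: (g1,t1) ✓  (g1,t2) ✓  (g1,t3) ✓  (g1,t4) ✓  (g2,t4) ✓  (g3,t3) ✓  (g3,t4) ✗  (g4,t1) ✓  (g4,t2) ✓  (g4,t3) ✗  (g5,t1) ✓  (g5,t3) ✓  (g5,t4) ✓  (g6,t2) ✓  (g6,t3) ✓  (g7,t1) ✓
Counterexample: (g3,t4) is in planted but fails the scope.

False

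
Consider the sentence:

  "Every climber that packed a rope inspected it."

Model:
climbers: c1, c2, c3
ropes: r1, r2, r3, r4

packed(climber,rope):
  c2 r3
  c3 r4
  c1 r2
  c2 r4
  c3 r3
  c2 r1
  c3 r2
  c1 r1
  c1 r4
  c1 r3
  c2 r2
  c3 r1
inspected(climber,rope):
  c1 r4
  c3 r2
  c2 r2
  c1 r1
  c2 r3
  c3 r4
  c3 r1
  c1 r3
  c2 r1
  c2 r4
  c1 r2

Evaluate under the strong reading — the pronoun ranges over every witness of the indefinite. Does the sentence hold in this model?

False

"it" takes "a rope" as antecedent — a donkey pronoun bound across the clause boundary.
Strong reading: for every (c,r) with packed(c,r), inspected(c,r).
Restrictor pairs: (c1,r1) ✓  (c1,r2) ✓  (c1,r3) ✓  (c1,r4) ✓  (c2,r1) ✓  (c2,r2) ✓  (c2,r3) ✓  (c2,r4) ✓  (c3,r1) ✓  (c3,r2) ✓  (c3,r3) ✗  (c3,r4) ✓
Counterexample: (c3,r3) is in packed but fails the scope.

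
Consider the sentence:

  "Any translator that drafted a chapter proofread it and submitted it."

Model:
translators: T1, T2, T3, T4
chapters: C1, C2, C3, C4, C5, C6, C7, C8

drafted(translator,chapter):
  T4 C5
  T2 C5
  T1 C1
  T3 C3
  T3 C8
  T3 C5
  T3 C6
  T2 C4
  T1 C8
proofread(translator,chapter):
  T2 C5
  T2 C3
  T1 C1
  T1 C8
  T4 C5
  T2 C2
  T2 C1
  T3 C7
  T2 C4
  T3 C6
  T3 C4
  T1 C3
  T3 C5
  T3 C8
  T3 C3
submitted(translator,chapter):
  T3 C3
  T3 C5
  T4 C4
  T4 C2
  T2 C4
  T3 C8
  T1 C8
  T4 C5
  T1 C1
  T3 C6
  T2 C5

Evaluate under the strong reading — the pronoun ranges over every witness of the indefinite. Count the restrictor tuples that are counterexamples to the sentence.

"it" takes "a chapter" as antecedent — a donkey pronoun bound across the clause boundary.
Strong reading: for every (t,c) with drafted(t,c), proofread(t,c) ∧ submitted(t,c).
Restrictor pairs: (T1,C1) ✓  (T1,C8) ✓  (T2,C4) ✓  (T2,C5) ✓  (T3,C3) ✓  (T3,C5) ✓  (T3,C6) ✓  (T3,C8) ✓  (T4,C5) ✓
Counterexamples (restrictor pairs failing the scope): 0.

0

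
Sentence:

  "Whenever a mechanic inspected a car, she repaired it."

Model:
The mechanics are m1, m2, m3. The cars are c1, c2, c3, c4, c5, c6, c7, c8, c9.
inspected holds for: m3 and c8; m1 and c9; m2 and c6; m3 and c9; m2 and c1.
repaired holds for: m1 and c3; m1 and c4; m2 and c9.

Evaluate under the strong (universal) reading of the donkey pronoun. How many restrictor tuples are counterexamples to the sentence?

5

"it" takes "a car" as antecedent — a donkey pronoun bound across the clause boundary.
Strong reading: for every (m,c) with inspected(m,c), repaired(m,c).
Restrictor pairs: (m1,c9) ✗  (m2,c1) ✗  (m2,c6) ✗  (m3,c8) ✗  (m3,c9) ✗
Counterexamples (restrictor pairs failing the scope): 5.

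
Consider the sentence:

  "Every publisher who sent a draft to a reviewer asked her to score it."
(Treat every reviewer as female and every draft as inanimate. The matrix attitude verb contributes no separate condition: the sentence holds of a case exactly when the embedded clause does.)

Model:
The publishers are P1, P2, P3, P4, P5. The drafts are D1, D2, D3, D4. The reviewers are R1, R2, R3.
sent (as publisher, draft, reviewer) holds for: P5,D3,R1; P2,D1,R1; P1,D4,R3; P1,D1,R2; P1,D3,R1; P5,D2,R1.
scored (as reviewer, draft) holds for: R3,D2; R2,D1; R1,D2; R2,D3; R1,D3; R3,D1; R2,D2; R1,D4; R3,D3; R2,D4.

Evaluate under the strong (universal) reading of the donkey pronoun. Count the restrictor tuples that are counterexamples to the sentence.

2

"her" takes "a reviewer" as antecedent and "it" takes "a draft"; both are donkey pronouns co-varying with the restrictor.
Strong reading: for every (p,d,r) with sent(p,d,r), scored(r,d).
Restrictor triples: (P1,D1,R2)→scored(R2,D1) ✓  (P1,D3,R1)→scored(R1,D3) ✓  (P1,D4,R3)→scored(R3,D4) ✗  (P2,D1,R1)→scored(R1,D1) ✗  (P5,D2,R1)→scored(R1,D2) ✓  (P5,D3,R1)→scored(R1,D3) ✓
Counterexamples (restrictor triples failing the scope): 2.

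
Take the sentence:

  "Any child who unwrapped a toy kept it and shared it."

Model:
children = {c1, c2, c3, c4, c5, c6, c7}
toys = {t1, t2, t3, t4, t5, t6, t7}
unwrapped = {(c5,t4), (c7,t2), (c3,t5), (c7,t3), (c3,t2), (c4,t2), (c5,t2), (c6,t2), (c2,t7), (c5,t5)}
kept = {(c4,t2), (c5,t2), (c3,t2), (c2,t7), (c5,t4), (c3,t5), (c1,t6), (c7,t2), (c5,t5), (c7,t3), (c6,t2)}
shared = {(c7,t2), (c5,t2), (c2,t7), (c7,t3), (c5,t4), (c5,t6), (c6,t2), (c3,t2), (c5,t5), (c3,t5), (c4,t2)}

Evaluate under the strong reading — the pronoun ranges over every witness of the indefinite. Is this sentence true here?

"it" takes "a toy" as antecedent — a donkey pronoun bound across the clause boundary.
Strong reading: for every (c,t) with unwrapped(c,t), kept(c,t) ∧ shared(c,t).
Restrictor pairs: (c2,t7) ✓  (c3,t2) ✓  (c3,t5) ✓  (c4,t2) ✓  (c5,t2) ✓  (c5,t4) ✓  (c5,t5) ✓  (c6,t2) ✓  (c7,t2) ✓  (c7,t3) ✓
Every restrictor pair satisfies the scope.

True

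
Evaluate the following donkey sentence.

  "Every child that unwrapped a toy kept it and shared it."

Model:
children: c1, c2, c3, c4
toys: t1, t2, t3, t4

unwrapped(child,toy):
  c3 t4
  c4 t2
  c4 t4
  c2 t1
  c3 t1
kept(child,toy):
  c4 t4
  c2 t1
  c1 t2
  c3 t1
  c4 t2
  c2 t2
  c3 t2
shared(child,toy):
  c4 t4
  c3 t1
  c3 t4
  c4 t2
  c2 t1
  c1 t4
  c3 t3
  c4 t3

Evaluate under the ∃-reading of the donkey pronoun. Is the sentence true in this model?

"it" takes "a toy" as antecedent — a donkey pronoun bound across the clause boundary.
Weak reading: every child c with some unwrapped-toy has at least one unwrapped-toy t such that kept(c,t) ∧ shared(c,t).
Per child: c2:✓  c3:✓  c4:✓
Every child in the restrictor has a witness.

True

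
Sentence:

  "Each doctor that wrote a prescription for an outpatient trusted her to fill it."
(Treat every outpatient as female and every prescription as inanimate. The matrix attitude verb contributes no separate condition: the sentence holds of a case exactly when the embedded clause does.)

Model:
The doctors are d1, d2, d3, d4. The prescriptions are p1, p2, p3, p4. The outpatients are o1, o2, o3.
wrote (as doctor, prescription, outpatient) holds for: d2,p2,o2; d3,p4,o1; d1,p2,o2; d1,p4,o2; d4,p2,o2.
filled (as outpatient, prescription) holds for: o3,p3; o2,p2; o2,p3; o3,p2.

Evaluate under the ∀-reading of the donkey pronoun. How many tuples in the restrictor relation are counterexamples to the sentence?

"her" takes "an outpatient" as antecedent and "it" takes "a prescription"; both are donkey pronouns co-varying with the restrictor.
Strong reading: for every (d,p,o) with wrote(d,p,o), filled(o,p).
Restrictor triples: (d1,p2,o2)→filled(o2,p2) ✓  (d1,p4,o2)→filled(o2,p4) ✗  (d2,p2,o2)→filled(o2,p2) ✓  (d3,p4,o1)→filled(o1,p4) ✗  (d4,p2,o2)→filled(o2,p2) ✓
Counterexamples (restrictor triples failing the scope): 2.

2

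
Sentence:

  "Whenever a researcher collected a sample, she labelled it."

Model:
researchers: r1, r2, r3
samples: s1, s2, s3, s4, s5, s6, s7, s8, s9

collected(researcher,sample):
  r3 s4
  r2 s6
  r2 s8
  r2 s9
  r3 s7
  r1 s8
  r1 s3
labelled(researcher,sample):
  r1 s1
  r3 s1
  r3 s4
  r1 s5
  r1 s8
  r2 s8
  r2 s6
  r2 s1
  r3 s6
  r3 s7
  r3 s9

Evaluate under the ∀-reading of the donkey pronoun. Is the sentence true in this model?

"it" takes "a sample" as antecedent — a donkey pronoun bound across the clause boundary.
Strong reading: for every (r,s) with collected(r,s), labelled(r,s).
Restrictor pairs: (r1,s3) ✗  (r1,s8) ✓  (r2,s6) ✓  (r2,s8) ✓  (r2,s9) ✗  (r3,s4) ✓  (r3,s7) ✓
Counterexample: (r1,s3) is in collected but fails the scope.

False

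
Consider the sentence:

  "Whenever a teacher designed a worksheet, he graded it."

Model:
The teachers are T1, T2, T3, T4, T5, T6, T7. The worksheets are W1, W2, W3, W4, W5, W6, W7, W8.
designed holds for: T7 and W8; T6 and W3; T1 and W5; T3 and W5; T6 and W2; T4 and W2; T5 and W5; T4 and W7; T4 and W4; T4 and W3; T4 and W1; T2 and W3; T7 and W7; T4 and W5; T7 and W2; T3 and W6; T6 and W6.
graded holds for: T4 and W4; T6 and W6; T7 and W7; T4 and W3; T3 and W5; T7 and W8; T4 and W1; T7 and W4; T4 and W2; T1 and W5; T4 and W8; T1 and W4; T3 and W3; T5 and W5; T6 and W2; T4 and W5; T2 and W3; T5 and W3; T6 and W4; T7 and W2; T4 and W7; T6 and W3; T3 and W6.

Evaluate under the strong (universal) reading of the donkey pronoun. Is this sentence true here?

"it" takes "a worksheet" as antecedent — a donkey pronoun bound across the clause boundary.
Strong reading: for every (t,w) with designed(t,w), graded(t,w).
Restrictor pairs: (T1,W5) ✓  (T2,W3) ✓  (T3,W5) ✓  (T3,W6) ✓  (T4,W1) ✓  (T4,W2) ✓  (T4,W3) ✓  (T4,W4) ✓  (T4,W5) ✓  (T4,W7) ✓  (T5,W5) ✓  (T6,W2) ✓  (T6,W3) ✓  (T6,W6) ✓  (T7,W2) ✓  (T7,W7) ✓  (T7,W8) ✓
Every restrictor pair satisfies the scope.

True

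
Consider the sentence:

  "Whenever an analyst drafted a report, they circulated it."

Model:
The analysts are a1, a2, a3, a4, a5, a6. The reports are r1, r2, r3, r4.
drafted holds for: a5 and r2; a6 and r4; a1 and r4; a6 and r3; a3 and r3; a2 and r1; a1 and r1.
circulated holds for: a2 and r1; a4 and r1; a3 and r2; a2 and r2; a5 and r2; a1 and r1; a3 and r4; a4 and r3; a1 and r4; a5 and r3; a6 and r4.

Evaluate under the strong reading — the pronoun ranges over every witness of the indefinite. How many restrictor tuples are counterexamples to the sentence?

"it" takes "a report" as antecedent — a donkey pronoun bound across the clause boundary.
Strong reading: for every (a,r) with drafted(a,r), circulated(a,r).
Restrictor pairs: (a1,r1) ✓  (a1,r4) ✓  (a2,r1) ✓  (a3,r3) ✗  (a5,r2) ✓  (a6,r3) ✗  (a6,r4) ✓
Counterexamples (restrictor pairs failing the scope): 2.

2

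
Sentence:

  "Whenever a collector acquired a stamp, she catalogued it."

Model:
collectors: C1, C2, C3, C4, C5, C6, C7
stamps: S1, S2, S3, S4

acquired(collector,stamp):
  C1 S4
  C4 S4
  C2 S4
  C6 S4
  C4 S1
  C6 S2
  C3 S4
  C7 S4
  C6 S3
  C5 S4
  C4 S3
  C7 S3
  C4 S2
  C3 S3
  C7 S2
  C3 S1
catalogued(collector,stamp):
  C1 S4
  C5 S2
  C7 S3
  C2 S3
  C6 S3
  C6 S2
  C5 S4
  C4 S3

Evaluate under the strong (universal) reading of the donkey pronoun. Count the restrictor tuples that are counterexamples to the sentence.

"it" takes "a stamp" as antecedent — a donkey pronoun bound across the clause boundary.
Strong reading: for every (c,s) with acquired(c,s), catalogued(c,s).
Restrictor pairs: (C1,S4) ✓  (C2,S4) ✗  (C3,S1) ✗  (C3,S3) ✗  (C3,S4) ✗  (C4,S1) ✗  (C4,S2) ✗  (C4,S3) ✓  (C4,S4) ✗  (C5,S4) ✓  (C6,S2) ✓  (C6,S3) ✓  (C6,S4) ✗  (C7,S2) ✗  (C7,S3) ✓  (C7,S4) ✗
Counterexamples (restrictor pairs failing the scope): 10.

10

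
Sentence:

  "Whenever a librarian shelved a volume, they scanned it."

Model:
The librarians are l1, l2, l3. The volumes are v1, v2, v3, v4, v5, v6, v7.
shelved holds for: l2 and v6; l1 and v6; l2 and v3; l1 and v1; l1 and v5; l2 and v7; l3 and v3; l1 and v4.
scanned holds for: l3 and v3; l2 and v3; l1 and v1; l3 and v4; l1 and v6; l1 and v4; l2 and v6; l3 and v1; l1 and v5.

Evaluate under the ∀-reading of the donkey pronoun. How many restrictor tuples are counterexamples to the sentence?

1

"it" takes "a volume" as antecedent — a donkey pronoun bound across the clause boundary.
Strong reading: for every (l,v) with shelved(l,v), scanned(l,v).
Restrictor pairs: (l1,v1) ✓  (l1,v4) ✓  (l1,v5) ✓  (l1,v6) ✓  (l2,v3) ✓  (l2,v6) ✓  (l2,v7) ✗  (l3,v3) ✓
Counterexamples (restrictor pairs failing the scope): 1.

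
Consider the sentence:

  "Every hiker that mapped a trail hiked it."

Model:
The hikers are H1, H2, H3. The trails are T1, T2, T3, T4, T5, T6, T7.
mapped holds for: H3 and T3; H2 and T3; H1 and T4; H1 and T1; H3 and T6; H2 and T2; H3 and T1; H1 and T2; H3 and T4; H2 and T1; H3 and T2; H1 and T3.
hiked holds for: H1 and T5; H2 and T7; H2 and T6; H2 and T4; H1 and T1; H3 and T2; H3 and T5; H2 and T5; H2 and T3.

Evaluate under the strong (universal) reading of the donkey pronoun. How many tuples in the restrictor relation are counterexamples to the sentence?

"it" takes "a trail" as antecedent — a donkey pronoun bound across the clause boundary.
Strong reading: for every (h,t) with mapped(h,t), hiked(h,t).
Restrictor pairs: (H1,T1) ✓  (H1,T2) ✗  (H1,T3) ✗  (H1,T4) ✗  (H2,T1) ✗  (H2,T2) ✗  (H2,T3) ✓  (H3,T1) ✗  (H3,T2) ✓  (H3,T3) ✗  (H3,T4) ✗  (H3,T6) ✗
Counterexamples (restrictor pairs failing the scope): 9.

9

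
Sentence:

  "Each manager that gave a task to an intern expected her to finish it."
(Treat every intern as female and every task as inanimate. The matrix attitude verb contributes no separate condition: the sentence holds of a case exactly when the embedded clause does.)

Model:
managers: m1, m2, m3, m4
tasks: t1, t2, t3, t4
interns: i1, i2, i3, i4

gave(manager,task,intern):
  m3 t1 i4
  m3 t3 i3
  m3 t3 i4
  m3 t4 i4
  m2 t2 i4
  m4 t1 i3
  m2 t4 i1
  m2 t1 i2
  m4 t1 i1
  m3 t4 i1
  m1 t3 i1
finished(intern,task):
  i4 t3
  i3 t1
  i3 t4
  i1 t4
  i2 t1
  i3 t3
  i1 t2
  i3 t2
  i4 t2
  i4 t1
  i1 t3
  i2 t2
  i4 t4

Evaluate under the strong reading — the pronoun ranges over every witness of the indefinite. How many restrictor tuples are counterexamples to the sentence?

1

"her" takes "an intern" as antecedent and "it" takes "a task"; both are donkey pronouns co-varying with the restrictor.
Strong reading: for every (m,t,i) with gave(m,t,i), finished(i,t).
Restrictor triples: (m1,t3,i1)→finished(i1,t3) ✓  (m2,t1,i2)→finished(i2,t1) ✓  (m2,t2,i4)→finished(i4,t2) ✓  (m2,t4,i1)→finished(i1,t4) ✓  (m3,t1,i4)→finished(i4,t1) ✓  (m3,t3,i3)→finished(i3,t3) ✓  (m3,t3,i4)→finished(i4,t3) ✓  (m3,t4,i1)→finished(i1,t4) ✓  (m3,t4,i4)→finished(i4,t4) ✓  (m4,t1,i1)→finished(i1,t1) ✗  (m4,t1,i3)→finished(i3,t1) ✓
Counterexamples (restrictor triples failing the scope): 1.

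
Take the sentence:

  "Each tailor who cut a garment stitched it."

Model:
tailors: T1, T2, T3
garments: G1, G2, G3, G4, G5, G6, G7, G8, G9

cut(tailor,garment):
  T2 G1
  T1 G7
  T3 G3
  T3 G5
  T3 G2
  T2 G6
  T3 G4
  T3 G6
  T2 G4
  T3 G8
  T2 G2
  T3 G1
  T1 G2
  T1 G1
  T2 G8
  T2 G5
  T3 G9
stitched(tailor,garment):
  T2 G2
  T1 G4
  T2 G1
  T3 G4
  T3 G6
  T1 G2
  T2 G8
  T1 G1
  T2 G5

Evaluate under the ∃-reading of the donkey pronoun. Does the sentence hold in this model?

True

"it" takes "a garment" as antecedent — a donkey pronoun bound across the clause boundary.
Weak reading: every tailor t with some cut-garment has at least one cut-garment g such that stitched(t,g).
Per tailor: T1:✓  T2:✓  T3:✓
Every tailor in the restrictor has a witness.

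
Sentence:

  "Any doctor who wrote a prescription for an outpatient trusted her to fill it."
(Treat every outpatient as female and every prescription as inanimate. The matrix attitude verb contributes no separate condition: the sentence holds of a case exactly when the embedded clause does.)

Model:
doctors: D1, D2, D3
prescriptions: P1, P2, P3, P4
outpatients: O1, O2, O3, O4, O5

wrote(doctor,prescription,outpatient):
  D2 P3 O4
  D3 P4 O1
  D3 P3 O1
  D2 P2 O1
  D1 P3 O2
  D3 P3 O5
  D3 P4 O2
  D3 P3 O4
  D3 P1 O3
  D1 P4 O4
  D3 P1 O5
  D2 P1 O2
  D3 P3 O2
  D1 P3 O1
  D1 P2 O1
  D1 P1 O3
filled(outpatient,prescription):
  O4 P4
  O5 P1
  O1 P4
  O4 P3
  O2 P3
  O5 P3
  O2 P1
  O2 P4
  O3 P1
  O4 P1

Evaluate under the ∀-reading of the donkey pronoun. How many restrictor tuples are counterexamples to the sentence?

4

"her" takes "an outpatient" as antecedent and "it" takes "a prescription"; both are donkey pronouns co-varying with the restrictor.
Strong reading: for every (d,p,o) with wrote(d,p,o), filled(o,p).
Restrictor triples: (D1,P1,O3)→filled(O3,P1) ✓  (D1,P2,O1)→filled(O1,P2) ✗  (D1,P3,O1)→filled(O1,P3) ✗  (D1,P3,O2)→filled(O2,P3) ✓  (D1,P4,O4)→filled(O4,P4) ✓  (D2,P1,O2)→filled(O2,P1) ✓  (D2,P2,O1)→filled(O1,P2) ✗  (D2,P3,O4)→filled(O4,P3) ✓  (D3,P1,O3)→filled(O3,P1) ✓  (D3,P1,O5)→filled(O5,P1) ✓  (D3,P3,O1)→filled(O1,P3) ✗  (D3,P3,O2)→filled(O2,P3) ✓  (D3,P3,O4)→filled(O4,P3) ✓  (D3,P3,O5)→filled(O5,P3) ✓  (D3,P4,O1)→filled(O1,P4) ✓  (D3,P4,O2)→filled(O2,P4) ✓
Counterexamples (restrictor triples failing the scope): 4.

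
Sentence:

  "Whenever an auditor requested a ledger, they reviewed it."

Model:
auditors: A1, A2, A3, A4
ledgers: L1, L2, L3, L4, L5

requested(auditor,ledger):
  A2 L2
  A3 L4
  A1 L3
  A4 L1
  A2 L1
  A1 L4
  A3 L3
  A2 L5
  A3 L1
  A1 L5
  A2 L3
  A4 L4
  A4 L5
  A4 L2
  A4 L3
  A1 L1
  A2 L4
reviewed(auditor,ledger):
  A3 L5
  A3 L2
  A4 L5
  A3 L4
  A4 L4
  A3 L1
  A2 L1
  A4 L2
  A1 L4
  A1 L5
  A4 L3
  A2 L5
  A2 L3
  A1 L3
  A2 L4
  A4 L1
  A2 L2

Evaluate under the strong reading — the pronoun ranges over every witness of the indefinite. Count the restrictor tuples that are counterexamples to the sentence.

2

"it" takes "a ledger" as antecedent — a donkey pronoun bound across the clause boundary.
Strong reading: for every (a,l) with requested(a,l), reviewed(a,l).
Restrictor pairs: (A1,L1) ✗  (A1,L3) ✓  (A1,L4) ✓  (A1,L5) ✓  (A2,L1) ✓  (A2,L2) ✓  (A2,L3) ✓  (A2,L4) ✓  (A2,L5) ✓  (A3,L1) ✓  (A3,L3) ✗  (A3,L4) ✓  (A4,L1) ✓  (A4,L2) ✓  (A4,L3) ✓  (A4,L4) ✓  (A4,L5) ✓
Counterexamples (restrictor pairs failing the scope): 2.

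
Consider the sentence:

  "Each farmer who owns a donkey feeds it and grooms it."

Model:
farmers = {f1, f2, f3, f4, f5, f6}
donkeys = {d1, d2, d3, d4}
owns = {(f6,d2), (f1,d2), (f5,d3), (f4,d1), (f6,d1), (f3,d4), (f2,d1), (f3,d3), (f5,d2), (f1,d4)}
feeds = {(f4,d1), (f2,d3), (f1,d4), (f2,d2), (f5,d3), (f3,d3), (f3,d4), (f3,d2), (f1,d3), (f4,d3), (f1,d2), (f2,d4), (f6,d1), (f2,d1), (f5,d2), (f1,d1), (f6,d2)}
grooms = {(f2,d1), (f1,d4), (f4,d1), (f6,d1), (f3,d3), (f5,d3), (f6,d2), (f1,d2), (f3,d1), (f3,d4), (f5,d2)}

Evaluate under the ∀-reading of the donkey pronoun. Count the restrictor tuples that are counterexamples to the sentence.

0

"it" takes "a donkey" as antecedent — a donkey pronoun bound across the clause boundary.
Strong reading: for every (f,d) with owns(f,d), feeds(f,d) ∧ grooms(f,d).
Restrictor pairs: (f1,d2) ✓  (f1,d4) ✓  (f2,d1) ✓  (f3,d3) ✓  (f3,d4) ✓  (f4,d1) ✓  (f5,d2) ✓  (f5,d3) ✓  (f6,d1) ✓  (f6,d2) ✓
Counterexamples (restrictor pairs failing the scope): 0.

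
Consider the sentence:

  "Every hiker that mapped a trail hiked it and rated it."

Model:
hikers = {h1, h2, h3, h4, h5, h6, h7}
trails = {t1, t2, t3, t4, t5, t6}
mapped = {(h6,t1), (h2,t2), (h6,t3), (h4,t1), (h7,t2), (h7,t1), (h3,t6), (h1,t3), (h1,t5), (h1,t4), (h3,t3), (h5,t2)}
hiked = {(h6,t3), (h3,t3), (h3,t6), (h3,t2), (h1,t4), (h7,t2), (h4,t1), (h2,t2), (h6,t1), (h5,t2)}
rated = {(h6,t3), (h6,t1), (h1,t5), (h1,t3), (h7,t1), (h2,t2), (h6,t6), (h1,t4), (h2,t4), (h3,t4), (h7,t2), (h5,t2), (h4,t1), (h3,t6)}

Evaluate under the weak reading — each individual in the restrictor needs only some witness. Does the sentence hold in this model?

"it" takes "a trail" as antecedent — a donkey pronoun bound across the clause boundary.
Weak reading: every hiker h with some mapped-trail has at least one mapped-trail t such that hiked(h,t) ∧ rated(h,t).
Per hiker: h1:✓  h2:✓  h3:✓  h4:✓  h5:✓  h6:✓  h7:✓
Every hiker in the restrictor has a witness.

True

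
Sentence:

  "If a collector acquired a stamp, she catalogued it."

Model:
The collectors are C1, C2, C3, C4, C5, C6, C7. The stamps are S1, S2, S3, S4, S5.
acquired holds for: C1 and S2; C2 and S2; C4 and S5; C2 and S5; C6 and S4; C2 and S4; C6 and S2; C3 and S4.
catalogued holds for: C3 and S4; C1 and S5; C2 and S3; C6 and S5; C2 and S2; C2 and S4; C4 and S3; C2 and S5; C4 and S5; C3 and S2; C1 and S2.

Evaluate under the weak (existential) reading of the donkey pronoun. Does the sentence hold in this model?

"it" takes "a stamp" as antecedent — a donkey pronoun bound across the clause boundary.
Weak reading: every collector c with some acquired-stamp has at least one acquired-stamp s such that catalogued(c,s).
Per collector: C1:✓  C2:✓  C3:✓  C4:✓  C6:✗
C6 has no witness among its acquired-stamps.

False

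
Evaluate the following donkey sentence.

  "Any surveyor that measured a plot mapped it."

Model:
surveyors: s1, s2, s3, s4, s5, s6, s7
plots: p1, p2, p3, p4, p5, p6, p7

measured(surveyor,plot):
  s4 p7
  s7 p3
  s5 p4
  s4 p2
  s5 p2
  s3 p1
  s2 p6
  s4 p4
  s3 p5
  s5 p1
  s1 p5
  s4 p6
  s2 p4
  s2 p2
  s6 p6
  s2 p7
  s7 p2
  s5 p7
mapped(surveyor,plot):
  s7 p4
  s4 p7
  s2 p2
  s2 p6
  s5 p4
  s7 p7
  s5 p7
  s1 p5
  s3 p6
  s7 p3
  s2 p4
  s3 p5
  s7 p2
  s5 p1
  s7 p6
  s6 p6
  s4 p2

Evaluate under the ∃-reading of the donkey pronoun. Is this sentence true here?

True

"it" takes "a plot" as antecedent — a donkey pronoun bound across the clause boundary.
Weak reading: every surveyor s with some measured-plot has at least one measured-plot p such that mapped(s,p).
Per surveyor: s1:✓  s2:✓  s3:✓  s4:✓  s5:✓  s6:✓  s7:✓
Every surveyor in the restrictor has a witness.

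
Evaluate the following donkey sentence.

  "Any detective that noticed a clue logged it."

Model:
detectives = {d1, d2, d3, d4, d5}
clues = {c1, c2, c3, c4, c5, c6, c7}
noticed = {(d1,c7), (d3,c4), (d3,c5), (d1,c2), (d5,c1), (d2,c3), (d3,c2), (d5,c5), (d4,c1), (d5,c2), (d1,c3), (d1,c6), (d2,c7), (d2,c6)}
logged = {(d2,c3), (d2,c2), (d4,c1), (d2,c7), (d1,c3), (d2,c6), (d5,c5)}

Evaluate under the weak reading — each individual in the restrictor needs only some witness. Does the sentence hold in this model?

False

"it" takes "a clue" as antecedent — a donkey pronoun bound across the clause boundary.
Weak reading: every detective d with some noticed-clue has at least one noticed-clue c such that logged(d,c).
Per detective: d1:✓  d2:✓  d3:✗  d4:✓  d5:✓
d3 has no witness among its noticed-clues.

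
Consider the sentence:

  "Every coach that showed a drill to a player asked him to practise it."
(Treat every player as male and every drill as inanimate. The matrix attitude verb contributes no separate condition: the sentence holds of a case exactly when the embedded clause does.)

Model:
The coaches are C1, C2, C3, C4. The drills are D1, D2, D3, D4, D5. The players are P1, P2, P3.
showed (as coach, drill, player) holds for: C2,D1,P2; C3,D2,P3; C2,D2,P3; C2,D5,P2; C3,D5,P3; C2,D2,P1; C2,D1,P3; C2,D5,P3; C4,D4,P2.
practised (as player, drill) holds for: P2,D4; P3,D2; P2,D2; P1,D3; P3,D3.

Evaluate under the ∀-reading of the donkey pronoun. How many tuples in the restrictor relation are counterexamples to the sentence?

6

"him" takes "a player" as antecedent and "it" takes "a drill"; both are donkey pronouns co-varying with the restrictor.
Strong reading: for every (c,d,p) with showed(c,d,p), practised(p,d).
Restrictor triples: (C2,D1,P2)→practised(P2,D1) ✗  (C2,D1,P3)→practised(P3,D1) ✗  (C2,D2,P1)→practised(P1,D2) ✗  (C2,D2,P3)→practised(P3,D2) ✓  (C2,D5,P2)→practised(P2,D5) ✗  (C2,D5,P3)→practised(P3,D5) ✗  (C3,D2,P3)→practised(P3,D2) ✓  (C3,D5,P3)→practised(P3,D5) ✗  (C4,D4,P2)→practised(P2,D4) ✓
Counterexamples (restrictor triples failing the scope): 6.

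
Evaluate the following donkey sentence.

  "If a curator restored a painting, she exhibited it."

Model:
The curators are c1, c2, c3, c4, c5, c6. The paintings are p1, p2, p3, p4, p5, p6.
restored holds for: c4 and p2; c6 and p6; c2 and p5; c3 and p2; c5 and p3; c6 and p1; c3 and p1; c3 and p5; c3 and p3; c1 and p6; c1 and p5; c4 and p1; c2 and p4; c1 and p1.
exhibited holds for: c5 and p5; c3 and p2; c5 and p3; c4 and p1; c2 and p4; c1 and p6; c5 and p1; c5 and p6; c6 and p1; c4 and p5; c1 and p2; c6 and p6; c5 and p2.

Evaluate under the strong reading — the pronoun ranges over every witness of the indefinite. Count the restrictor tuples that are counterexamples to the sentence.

"it" takes "a painting" as antecedent — a donkey pronoun bound across the clause boundary.
Strong reading: for every (c,p) with restored(c,p), exhibited(c,p).
Restrictor pairs: (c1,p1) ✗  (c1,p5) ✗  (c1,p6) ✓  (c2,p4) ✓  (c2,p5) ✗  (c3,p1) ✗  (c3,p2) ✓  (c3,p3) ✗  (c3,p5) ✗  (c4,p1) ✓  (c4,p2) ✗  (c5,p3) ✓  (c6,p1) ✓  (c6,p6) ✓
Counterexamples (restrictor pairs failing the scope): 7.

7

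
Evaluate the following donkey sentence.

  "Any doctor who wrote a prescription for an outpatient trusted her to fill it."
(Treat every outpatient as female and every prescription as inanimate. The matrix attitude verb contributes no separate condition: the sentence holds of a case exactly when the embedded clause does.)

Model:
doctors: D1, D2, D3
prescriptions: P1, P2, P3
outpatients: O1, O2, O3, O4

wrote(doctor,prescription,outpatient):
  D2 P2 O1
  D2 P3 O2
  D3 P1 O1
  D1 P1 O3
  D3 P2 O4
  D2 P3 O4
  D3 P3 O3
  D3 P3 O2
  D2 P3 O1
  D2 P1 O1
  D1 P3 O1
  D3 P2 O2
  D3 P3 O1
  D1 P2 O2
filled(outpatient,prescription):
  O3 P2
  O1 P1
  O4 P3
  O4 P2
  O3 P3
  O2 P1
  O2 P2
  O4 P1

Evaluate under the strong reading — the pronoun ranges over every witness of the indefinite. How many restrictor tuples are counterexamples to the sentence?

7

"her" takes "an outpatient" as antecedent and "it" takes "a prescription"; both are donkey pronouns co-varying with the restrictor.
Strong reading: for every (d,p,o) with wrote(d,p,o), filled(o,p).
Restrictor triples: (D1,P1,O3)→filled(O3,P1) ✗  (D1,P2,O2)→filled(O2,P2) ✓  (D1,P3,O1)→filled(O1,P3) ✗  (D2,P1,O1)→filled(O1,P1) ✓  (D2,P2,O1)→filled(O1,P2) ✗  (D2,P3,O1)→filled(O1,P3) ✗  (D2,P3,O2)→filled(O2,P3) ✗  (D2,P3,O4)→filled(O4,P3) ✓  (D3,P1,O1)→filled(O1,P1) ✓  (D3,P2,O2)→filled(O2,P2) ✓  (D3,P2,O4)→filled(O4,P2) ✓  (D3,P3,O1)→filled(O1,P3) ✗  (D3,P3,O2)→filled(O2,P3) ✗  (D3,P3,O3)→filled(O3,P3) ✓
Counterexamples (restrictor triples failing the scope): 7.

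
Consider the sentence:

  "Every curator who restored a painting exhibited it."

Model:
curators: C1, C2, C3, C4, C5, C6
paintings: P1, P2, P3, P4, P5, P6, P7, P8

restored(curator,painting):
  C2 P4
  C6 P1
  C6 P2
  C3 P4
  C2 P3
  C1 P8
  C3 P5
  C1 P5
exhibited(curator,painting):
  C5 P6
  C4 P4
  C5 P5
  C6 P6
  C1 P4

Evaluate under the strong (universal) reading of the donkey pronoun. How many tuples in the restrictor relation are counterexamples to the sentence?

"it" takes "a painting" as antecedent — a donkey pronoun bound across the clause boundary.
Strong reading: for every (c,p) with restored(c,p), exhibited(c,p).
Restrictor pairs: (C1,P5) ✗  (C1,P8) ✗  (C2,P3) ✗  (C2,P4) ✗  (C3,P4) ✗  (C3,P5) ✗  (C6,P1) ✗  (C6,P2) ✗
Counterexamples (restrictor pairs failing the scope): 8.

8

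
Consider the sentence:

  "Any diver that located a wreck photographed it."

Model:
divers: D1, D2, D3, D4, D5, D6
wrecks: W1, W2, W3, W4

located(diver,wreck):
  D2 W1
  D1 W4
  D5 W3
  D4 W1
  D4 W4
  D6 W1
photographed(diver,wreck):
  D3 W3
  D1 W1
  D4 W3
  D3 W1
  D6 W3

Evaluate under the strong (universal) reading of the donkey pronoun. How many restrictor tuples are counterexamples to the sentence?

6

"it" takes "a wreck" as antecedent — a donkey pronoun bound across the clause boundary.
Strong reading: for every (d,w) with located(d,w), photographed(d,w).
Restrictor pairs: (D1,W4) ✗  (D2,W1) ✗  (D4,W1) ✗  (D4,W4) ✗  (D5,W3) ✗  (D6,W1) ✗
Counterexamples (restrictor pairs failing the scope): 6.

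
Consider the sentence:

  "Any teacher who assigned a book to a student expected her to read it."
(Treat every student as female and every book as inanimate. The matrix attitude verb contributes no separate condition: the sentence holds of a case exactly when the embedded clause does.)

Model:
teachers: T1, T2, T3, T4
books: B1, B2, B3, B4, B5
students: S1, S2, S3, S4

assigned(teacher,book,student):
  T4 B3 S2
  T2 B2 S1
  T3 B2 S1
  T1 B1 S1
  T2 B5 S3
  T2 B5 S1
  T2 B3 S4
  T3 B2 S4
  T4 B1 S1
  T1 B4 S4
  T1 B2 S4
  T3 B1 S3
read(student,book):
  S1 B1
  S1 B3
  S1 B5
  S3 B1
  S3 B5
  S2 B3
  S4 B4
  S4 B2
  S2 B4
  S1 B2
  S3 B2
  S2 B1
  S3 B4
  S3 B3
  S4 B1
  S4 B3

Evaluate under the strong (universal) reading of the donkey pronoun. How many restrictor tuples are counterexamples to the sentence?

0

"her" takes "a student" as antecedent and "it" takes "a book"; both are donkey pronouns co-varying with the restrictor.
Strong reading: for every (t,b,s) with assigned(t,b,s), read(s,b).
Restrictor triples: (T1,B1,S1)→read(S1,B1) ✓  (T1,B2,S4)→read(S4,B2) ✓  (T1,B4,S4)→read(S4,B4) ✓  (T2,B2,S1)→read(S1,B2) ✓  (T2,B3,S4)→read(S4,B3) ✓  (T2,B5,S1)→read(S1,B5) ✓  (T2,B5,S3)→read(S3,B5) ✓  (T3,B1,S3)→read(S3,B1) ✓  (T3,B2,S1)→read(S1,B2) ✓  (T3,B2,S4)→read(S4,B2) ✓  (T4,B1,S1)→read(S1,B1) ✓  (T4,B3,S2)→read(S2,B3) ✓
Counterexamples (restrictor triples failing the scope): 0.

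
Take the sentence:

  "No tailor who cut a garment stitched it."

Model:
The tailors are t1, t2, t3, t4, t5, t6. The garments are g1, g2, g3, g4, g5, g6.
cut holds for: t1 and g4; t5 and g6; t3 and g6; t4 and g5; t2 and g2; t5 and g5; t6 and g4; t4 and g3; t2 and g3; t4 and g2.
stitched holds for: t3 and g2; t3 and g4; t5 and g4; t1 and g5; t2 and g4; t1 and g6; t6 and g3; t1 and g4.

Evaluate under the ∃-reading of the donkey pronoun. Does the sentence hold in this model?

False

"it" takes "a garment" as antecedent — a donkey pronoun bound across the clause boundary.
Truth condition: for no (t,g) with cut(t,g) does stitched(t,g) hold.
Restrictor pairs — does the scope hold? (t1,g4):holds  (t2,g2):fails  (t2,g3):fails  (t3,g6):fails  (t4,g2):fails  (t4,g3):fails  (t4,g5):fails  (t5,g5):fails  (t5,g6):fails  (t6,g4):fails
Scope holds for 1 pair(s), so the sentence is false.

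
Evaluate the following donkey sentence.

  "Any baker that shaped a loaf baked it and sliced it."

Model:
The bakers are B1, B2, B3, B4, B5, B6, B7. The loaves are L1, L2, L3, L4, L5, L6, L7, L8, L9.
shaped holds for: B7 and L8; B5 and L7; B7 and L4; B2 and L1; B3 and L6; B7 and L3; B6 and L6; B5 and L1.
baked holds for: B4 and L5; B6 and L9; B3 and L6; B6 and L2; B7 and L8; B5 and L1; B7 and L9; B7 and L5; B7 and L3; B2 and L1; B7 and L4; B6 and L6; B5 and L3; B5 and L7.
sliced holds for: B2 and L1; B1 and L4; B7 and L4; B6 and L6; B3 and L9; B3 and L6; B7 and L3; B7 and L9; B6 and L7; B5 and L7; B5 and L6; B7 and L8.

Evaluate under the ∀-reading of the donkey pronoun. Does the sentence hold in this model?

False

"it" takes "a loaf" as antecedent — a donkey pronoun bound across the clause boundary.
Strong reading: for every (b,l) with shaped(b,l), baked(b,l) ∧ sliced(b,l).
Restrictor pairs: (B2,L1) ✓  (B3,L6) ✓  (B5,L1) ✗  (B5,L7) ✓  (B6,L6) ✓  (B7,L3) ✓  (B7,L4) ✓  (B7,L8) ✓
Counterexample: (B5,L1) is in shaped but fails the scope.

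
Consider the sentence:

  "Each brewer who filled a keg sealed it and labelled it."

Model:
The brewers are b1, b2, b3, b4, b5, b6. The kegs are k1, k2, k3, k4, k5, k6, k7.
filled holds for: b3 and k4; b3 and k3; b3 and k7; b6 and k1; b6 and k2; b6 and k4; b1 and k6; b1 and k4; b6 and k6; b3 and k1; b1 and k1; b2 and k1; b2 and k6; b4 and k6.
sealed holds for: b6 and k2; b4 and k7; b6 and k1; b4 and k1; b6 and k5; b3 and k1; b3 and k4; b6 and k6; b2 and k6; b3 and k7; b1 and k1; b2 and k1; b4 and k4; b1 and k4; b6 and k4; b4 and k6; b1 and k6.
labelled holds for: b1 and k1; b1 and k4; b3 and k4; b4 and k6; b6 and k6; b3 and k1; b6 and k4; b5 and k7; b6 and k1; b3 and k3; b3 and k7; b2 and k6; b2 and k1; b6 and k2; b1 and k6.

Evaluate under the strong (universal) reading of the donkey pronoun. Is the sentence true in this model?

False

"it" takes "a keg" as antecedent — a donkey pronoun bound across the clause boundary.
Strong reading: for every (b,k) with filled(b,k), sealed(b,k) ∧ labelled(b,k).
Restrictor pairs: (b1,k1) ✓  (b1,k4) ✓  (b1,k6) ✓  (b2,k1) ✓  (b2,k6) ✓  (b3,k1) ✓  (b3,k3) ✗  (b3,k4) ✓  (b3,k7) ✓  (b4,k6) ✓  (b6,k1) ✓  (b6,k2) ✓  (b6,k4) ✓  (b6,k6) ✓
Counterexample: (b3,k3) is in filled but fails the scope.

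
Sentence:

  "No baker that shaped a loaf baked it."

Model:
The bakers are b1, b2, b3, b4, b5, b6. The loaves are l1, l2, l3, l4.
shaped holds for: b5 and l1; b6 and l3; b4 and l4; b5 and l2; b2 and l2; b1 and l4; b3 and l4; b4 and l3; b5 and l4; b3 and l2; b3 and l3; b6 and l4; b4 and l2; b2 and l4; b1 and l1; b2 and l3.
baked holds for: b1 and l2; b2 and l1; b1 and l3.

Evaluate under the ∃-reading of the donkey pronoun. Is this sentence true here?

"it" takes "a loaf" as antecedent — a donkey pronoun bound across the clause boundary.
Truth condition: for no (b,l) with shaped(b,l) does baked(b,l) hold.
Restrictor pairs — does the scope hold? (b1,l1):fails  (b1,l4):fails  (b2,l2):fails  (b2,l3):fails  (b2,l4):fails  (b3,l2):fails  (b3,l3):fails  (b3,l4):fails  (b4,l2):fails  (b4,l3):fails  (b4,l4):fails  (b5,l1):fails  (b5,l2):fails  (b5,l4):fails  (b6,l3):fails  (b6,l4):fails
Scope holds for no restrictor pair, so the sentence is true.

True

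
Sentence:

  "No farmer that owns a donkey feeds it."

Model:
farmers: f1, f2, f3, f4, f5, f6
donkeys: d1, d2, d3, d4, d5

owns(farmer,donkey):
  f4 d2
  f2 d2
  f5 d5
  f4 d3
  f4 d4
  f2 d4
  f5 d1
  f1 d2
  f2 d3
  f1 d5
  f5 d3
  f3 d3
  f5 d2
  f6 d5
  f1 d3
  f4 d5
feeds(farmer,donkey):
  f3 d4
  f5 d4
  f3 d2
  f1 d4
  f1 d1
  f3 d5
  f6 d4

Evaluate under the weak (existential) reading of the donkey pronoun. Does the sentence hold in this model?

True

"it" takes "a donkey" as antecedent — a donkey pronoun bound across the clause boundary.
Truth condition: for no (f,d) with owns(f,d) does feeds(f,d) hold.
Restrictor pairs — does the scope hold? (f1,d2):fails  (f1,d3):fails  (f1,d5):fails  (f2,d2):fails  (f2,d3):fails  (f2,d4):fails  (f3,d3):fails  (f4,d2):fails  (f4,d3):fails  (f4,d4):fails  (f4,d5):fails  (f5,d1):fails  (f5,d2):fails  (f5,d3):fails  (f5,d5):fails  (f6,d5):fails
Scope holds for no restrictor pair, so the sentence is true.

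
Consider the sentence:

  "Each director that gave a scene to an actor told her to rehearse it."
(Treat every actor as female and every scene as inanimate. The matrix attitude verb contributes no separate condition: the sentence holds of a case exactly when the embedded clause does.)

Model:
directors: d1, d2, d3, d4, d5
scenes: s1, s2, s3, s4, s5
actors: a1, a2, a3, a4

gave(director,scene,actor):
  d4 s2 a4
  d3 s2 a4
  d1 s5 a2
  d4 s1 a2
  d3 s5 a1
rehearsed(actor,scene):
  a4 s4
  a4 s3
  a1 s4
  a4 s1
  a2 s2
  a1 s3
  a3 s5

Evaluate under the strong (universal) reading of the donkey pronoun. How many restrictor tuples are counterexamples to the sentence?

5

"her" takes "an actor" as antecedent and "it" takes "a scene"; both are donkey pronouns co-varying with the restrictor.
Strong reading: for every (d,s,a) with gave(d,s,a), rehearsed(a,s).
Restrictor triples: (d1,s5,a2)→rehearsed(a2,s5) ✗  (d3,s2,a4)→rehearsed(a4,s2) ✗  (d3,s5,a1)→rehearsed(a1,s5) ✗  (d4,s1,a2)→rehearsed(a2,s1) ✗  (d4,s2,a4)→rehearsed(a4,s2) ✗
Counterexamples (restrictor triples failing the scope): 5.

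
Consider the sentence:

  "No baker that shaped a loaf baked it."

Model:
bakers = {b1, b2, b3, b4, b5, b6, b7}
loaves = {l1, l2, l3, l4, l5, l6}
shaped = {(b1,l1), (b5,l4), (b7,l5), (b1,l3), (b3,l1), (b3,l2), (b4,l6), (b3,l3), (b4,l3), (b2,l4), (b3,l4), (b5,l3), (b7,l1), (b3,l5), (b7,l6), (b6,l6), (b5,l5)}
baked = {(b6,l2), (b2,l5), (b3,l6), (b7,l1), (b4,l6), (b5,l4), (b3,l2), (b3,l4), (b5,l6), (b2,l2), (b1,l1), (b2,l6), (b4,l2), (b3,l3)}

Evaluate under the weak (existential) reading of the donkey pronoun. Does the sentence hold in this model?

"it" takes "a loaf" as antecedent — a donkey pronoun bound across the clause boundary.
Truth condition: for no (b,l) with shaped(b,l) does baked(b,l) hold.
Restrictor pairs — does the scope hold? (b1,l1):holds  (b1,l3):fails  (b2,l4):fails  (b3,l1):fails  (b3,l2):holds  (b3,l3):holds  (b3,l4):holds  (b3,l5):fails  (b4,l3):fails  (b4,l6):holds  (b5,l3):fails  (b5,l4):holds  (b5,l5):fails  (b6,l6):fails  (b7,l1):holds  (b7,l5):fails  (b7,l6):fails
Scope holds for 7 pair(s), so the sentence is false.

False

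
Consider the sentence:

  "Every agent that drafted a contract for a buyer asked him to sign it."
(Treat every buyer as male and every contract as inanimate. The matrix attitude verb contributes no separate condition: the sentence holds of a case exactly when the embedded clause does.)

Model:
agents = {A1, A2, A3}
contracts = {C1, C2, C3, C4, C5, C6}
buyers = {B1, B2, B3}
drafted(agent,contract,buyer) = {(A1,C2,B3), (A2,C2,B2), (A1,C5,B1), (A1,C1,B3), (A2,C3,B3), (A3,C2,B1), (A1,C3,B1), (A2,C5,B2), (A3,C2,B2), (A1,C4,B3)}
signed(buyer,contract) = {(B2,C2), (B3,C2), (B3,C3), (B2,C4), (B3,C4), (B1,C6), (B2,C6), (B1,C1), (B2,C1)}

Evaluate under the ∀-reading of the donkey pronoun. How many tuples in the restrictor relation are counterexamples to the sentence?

"him" takes "a buyer" as antecedent and "it" takes "a contract"; both are donkey pronouns co-varying with the restrictor.
Strong reading: for every (a,c,b) with drafted(a,c,b), signed(b,c).
Restrictor triples: (A1,C1,B3)→signed(B3,C1) ✗  (A1,C2,B3)→signed(B3,C2) ✓  (A1,C3,B1)→signed(B1,C3) ✗  (A1,C4,B3)→signed(B3,C4) ✓  (A1,C5,B1)→signed(B1,C5) ✗  (A2,C2,B2)→signed(B2,C2) ✓  (A2,C3,B3)→signed(B3,C3) ✓  (A2,C5,B2)→signed(B2,C5) ✗  (A3,C2,B1)→signed(B1,C2) ✗  (A3,C2,B2)→signed(B2,C2) ✓
Counterexamples (restrictor triples failing the scope): 5.

5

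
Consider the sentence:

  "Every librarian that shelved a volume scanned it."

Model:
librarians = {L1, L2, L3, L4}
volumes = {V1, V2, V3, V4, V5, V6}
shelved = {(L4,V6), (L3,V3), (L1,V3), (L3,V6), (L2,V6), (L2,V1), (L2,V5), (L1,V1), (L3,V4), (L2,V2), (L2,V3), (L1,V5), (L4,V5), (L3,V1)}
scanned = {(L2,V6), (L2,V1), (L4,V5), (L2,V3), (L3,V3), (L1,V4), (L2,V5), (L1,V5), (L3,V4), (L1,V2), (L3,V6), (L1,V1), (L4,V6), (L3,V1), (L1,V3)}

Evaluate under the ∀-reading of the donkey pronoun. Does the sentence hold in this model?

False

"it" takes "a volume" as antecedent — a donkey pronoun bound across the clause boundary.
Strong reading: for every (l,v) with shelved(l,v), scanned(l,v).
Restrictor pairs: (L1,V1) ✓  (L1,V3) ✓  (L1,V5) ✓  (L2,V1) ✓  (L2,V2) ✗  (L2,V3) ✓  (L2,V5) ✓  (L2,V6) ✓  (L3,V1) ✓  (L3,V3) ✓  (L3,V4) ✓  (L3,V6) ✓  (L4,V5) ✓  (L4,V6) ✓
Counterexample: (L2,V2) is in shelved but fails the scope.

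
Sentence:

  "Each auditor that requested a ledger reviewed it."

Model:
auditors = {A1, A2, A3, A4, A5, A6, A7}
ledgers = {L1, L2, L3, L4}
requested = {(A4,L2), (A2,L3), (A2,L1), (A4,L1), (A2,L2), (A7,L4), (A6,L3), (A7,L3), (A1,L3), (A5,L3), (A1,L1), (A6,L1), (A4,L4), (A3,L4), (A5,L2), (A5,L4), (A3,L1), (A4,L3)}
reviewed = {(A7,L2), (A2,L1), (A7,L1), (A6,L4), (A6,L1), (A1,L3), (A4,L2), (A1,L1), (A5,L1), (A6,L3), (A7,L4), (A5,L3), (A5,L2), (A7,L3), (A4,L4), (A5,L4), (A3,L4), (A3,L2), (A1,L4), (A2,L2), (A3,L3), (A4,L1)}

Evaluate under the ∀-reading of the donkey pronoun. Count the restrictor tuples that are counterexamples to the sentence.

3

"it" takes "a ledger" as antecedent — a donkey pronoun bound across the clause boundary.
Strong reading: for every (a,l) with requested(a,l), reviewed(a,l).
Restrictor pairs: (A1,L1) ✓  (A1,L3) ✓  (A2,L1) ✓  (A2,L2) ✓  (A2,L3) ✗  (A3,L1) ✗  (A3,L4) ✓  (A4,L1) ✓  (A4,L2) ✓  (A4,L3) ✗  (A4,L4) ✓  (A5,L2) ✓  (A5,L3) ✓  (A5,L4) ✓  (A6,L1) ✓  (A6,L3) ✓  (A7,L3) ✓  (A7,L4) ✓
Counterexamples (restrictor pairs failing the scope): 3.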